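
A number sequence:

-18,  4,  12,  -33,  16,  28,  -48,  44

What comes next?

72

Positions follow the repeating pattern ABB; grouping by letter gives 2 tracks.
Stream A: -18, -33, -48. Linear: a_n = -3 − 15·n.
Stream B: 4, 12, 16, 28, 44. Each term equals the sum of the previous two.
Term 9 comes from stream B (its 6th entry): 72.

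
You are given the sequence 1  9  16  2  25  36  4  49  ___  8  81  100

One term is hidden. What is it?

64

Reading positions in blocks of 3 reveals the pattern ABB — 2 tracks woven together.
Track A = 1, 2, 4, 8: powers of 2.
Track B = 9, 16, 25, 36, 49, ?, 81, 100: perfect squares starting at 3².
Track B's pattern makes the blank 64.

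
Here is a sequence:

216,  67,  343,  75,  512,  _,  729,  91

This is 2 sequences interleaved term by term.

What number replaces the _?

83

Taking every 2nd term gives 2 separate tracks.
Subsequence A: 216, 343, 512, 729. Perfect cubes starting at 6³.
Subsequence B: 67, 75, ?, 91. Adding 8 each time.
Subsequence B's pattern makes the blank 83.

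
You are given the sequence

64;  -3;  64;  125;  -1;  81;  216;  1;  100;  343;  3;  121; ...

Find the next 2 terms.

512, 5

The terms cycle through 3 interleaved subsequences.
Stream A = 64, 125, 216, 343: perfect cubes starting at 4³.
Stream B = -3, -1, 1, 3: adding 2 each time.
Stream C = 64, 81, 100, 121: consecutive squares n² from n = 8.
Term 13 comes from stream A (its 5th entry): 512.
The 14th slot belongs to stream B; its 5th term is 5.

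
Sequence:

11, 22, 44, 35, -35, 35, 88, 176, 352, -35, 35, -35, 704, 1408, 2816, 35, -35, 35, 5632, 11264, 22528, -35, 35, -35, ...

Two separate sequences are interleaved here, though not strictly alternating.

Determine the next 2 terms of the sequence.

Positions follow the repeating pattern AAABBB; grouping by letter gives 2 tracks.
Stream A is 11, 22, 44, 88, 176, 352, 704, 1408, 2816, 5632, 11264, 22528, which is multiplying by 2 each time.
Stream B is 35, -35, 35, -35, 35, -35, 35, -35, 35, -35, 35, -35, which is the oscillation 35·(−1)^(n+1).
Position 25 → stream A, term 13 = 45056.
Position 26 falls in stream A as its term 14, giving 90112.

45056, 90112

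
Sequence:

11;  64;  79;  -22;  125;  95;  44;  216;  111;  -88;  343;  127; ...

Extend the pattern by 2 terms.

176, 512

Split by position mod 3 into 3 tracks.
Track A = 11, -22, 44, -88: multiplying by -2 each time.
Track B = 64, 125, 216, 343: consecutive cubes n³ from n = 4.
Track C = 79, 95, 111, 127: linear: a_n = 63 + 16·n.
Position 13 falls in track A as its term 5, giving 176.
Position 14 falls in track B as its term 5, giving 512.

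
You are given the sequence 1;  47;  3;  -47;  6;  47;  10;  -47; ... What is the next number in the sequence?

Positions 1, 3, 5, … form one subsequence and positions 2, 4, 6, … form another.
Track A: 1, 3, 6, 10 — triangular numbers starting at T_1.
Track B: 47, -47, 47, -47 — the oscillation 47·(−1)^(n+1).
Position 9 falls in track A as its term 5, giving 15.

15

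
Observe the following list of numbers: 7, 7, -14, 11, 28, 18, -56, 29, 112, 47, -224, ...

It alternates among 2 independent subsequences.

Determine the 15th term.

Odd-indexed and even-indexed terms follow separate rules.
Track A = 7, -14, 28, -56, 112, -224: multiplying by -2 each time.
Track B = 7, 11, 18, 29, 47: a Fibonacci-like recurrence a_n = a_{n-1} + a_{n-2}.
Term 15 comes from track A (its 8th entry): -896.

-896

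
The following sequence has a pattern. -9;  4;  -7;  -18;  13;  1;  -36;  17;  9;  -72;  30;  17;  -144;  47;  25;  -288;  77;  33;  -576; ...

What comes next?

Split by position mod 3 into 3 tracks.
Track A: -9, -18, -36, -72, -144, -288, -576 — a geometric progression (common ratio 2).
Track B: 4, 13, 17, 30, 47, 77 — each term equals the sum of the previous two.
Track C: -7, 1, 9, 17, 25, 33 — linear: a_n = -15 + 8·n.
Position 20 → track B, term 7 = 124.

124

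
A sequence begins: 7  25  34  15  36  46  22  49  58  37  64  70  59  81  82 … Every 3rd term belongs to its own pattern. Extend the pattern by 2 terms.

The terms cycle through 3 interleaved subsequences.
Stream A: 7, 15, 22, 37, 59 (Fibonacci-style (each term is the sum of the two before it)).
Stream B: 25, 36, 49, 64, 81 (perfect squares starting at 5²).
Stream C: 34, 46, 58, 70, 82 (arithmetic with common difference +12).
The 16th slot belongs to stream A; its 6th term is 96.
The 17th slot belongs to stream B; its 6th term is 100.

96, 100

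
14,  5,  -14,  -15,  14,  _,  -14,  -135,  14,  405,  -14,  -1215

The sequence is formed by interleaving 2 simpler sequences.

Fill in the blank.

45

The terms cycle through 2 interleaved subsequences.
Track A is 14, -14, 14, -14, 14, -14, which is alternating ±14.
Track B is 5, -15, ?, -135, 405, -1215, which is a geometric progression (common ratio -3).
The gap is track B's term 3; the rule gives 45.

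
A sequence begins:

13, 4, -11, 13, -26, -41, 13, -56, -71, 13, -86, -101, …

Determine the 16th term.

13

Positions follow the repeating pattern ABB; grouping by letter gives 2 tracks.
Stream A: 13, 13, 13, 13 (the constant sequence 13).
Stream B: 4, -11, -26, -41, -56, -71, -86, -101 (subtracting 15 each time).
Position 16 → stream A, term 6 = 13.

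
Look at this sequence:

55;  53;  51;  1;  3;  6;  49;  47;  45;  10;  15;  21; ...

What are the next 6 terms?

43, 41, 39, 28, 36, 45

The slot pattern repeats as AAABBB (period 6), so there are 2 interleaved tracks.
Track A: 55, 53, 51, 49, 47, 45. Subtracting 2 each time.
Track B: 1, 3, 6, 10, 15, 21. Triangular numbers starting at T_1.
Position 13 falls in track A as its term 7, giving 43.
Term 14 comes from track A (its 8th entry): 41.
The 15th slot belongs to track A; its 9th term is 39.
The 16th slot belongs to track B; its 7th term is 28.
Term 17 comes from track B (its 8th entry): 36.
Position 18 falls in track B as its term 9, giving 45.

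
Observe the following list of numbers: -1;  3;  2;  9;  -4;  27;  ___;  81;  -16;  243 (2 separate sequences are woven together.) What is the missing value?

The terms cycle through 2 interleaved subsequences.
Subsequence A: -1, 2, -4, ?, -16 — multiplying by -2 each time.
Subsequence B: 3, 9, 27, 81, 243 — successive powers of 3.
Subsequence A's pattern makes the blank 8.

8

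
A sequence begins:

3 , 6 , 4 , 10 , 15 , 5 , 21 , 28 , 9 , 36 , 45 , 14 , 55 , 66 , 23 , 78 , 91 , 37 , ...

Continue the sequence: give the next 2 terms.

105, 120

Reading positions in blocks of 3 reveals the pattern AAB — 2 tracks woven together.
Stream A: 3, 6, 10, 15, 21, 28, 36, 45, 55, 66, 78, 91 — triangular numbers n(n+1)/2 for n = 2, 3, ….
Stream B: 4, 5, 9, 14, 23, 37 — Fibonacci-style (each term is the sum of the two before it).
The 19th slot belongs to stream A; its 13th term is 105.
Term 20 comes from stream A (its 14th entry): 120.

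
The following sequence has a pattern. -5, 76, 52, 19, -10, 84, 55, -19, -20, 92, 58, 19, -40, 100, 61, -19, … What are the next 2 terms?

-80, 108

The terms cycle through 4 interleaved subsequences.
Track A = -5, -10, -20, -40: geometric, ×2 each step.
Track B = 76, 84, 92, 100: arithmetic, step +8.
Track C = 52, 55, 58, 61: linear: a_n = 49 + 3·n.
Track D = 19, -19, 19, -19: alternating ±19.
Position 17 → track A, term 5 = -80.
Position 18 falls in track B as its term 5, giving 108.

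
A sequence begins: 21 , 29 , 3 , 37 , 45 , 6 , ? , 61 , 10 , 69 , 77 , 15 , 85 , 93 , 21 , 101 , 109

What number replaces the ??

53

Reading positions in blocks of 3 reveals the pattern AAB — 2 tracks woven together.
Subsequence A: 21, 29, 37, 45, ?, 61, 69, 77, 85, 93, 101, 109 — adding 8 each time.
Subsequence B: 3, 6, 10, 15, 21 — the triangular numbers T_2, T_3, ….
Filling subsequence A at index 5 by its rule yields 53.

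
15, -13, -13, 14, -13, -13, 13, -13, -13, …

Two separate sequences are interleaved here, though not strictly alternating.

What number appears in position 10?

The slot pattern repeats as ABB (period 3), so there are 2 interleaved tracks.
Stream A = 15, 14, 13: linear: a_n = 16 − n.
Stream B = -13, -13, -13, -13, -13, -13: the constant sequence -13.
Term 10 comes from stream A (its 4th entry): 12.

12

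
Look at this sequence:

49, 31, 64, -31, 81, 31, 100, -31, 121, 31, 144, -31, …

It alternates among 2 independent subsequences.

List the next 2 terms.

169, 31

Split by position mod 2 into 2 tracks.
Subsequence A: 49, 64, 81, 100, 121, 144. Perfect squares starting at 7².
Subsequence B: 31, -31, 31, -31, 31, -31. Alternating ±31.
Position 13 falls in subsequence A as its term 7, giving 169.
Term 14 comes from subsequence B (its 7th entry): 31.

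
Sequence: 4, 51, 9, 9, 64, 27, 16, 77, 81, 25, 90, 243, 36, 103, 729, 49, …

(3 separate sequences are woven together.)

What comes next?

116

Read the sequence 3 terms at a time; column i is its own pattern.
Track A = 4, 9, 16, 25, 36, 49: consecutive squares n² from n = 2.
Track B = 51, 64, 77, 90, 103: adding 13 each time.
Track C = 9, 27, 81, 243, 729: successive powers of 3.
The 17th slot belongs to track B; its 6th term is 116.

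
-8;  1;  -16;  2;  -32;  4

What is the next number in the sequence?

-64

Odd-indexed and even-indexed terms follow separate rules.
Track A = -8, -16, -32: geometric, ×2 each step.
Track B = 1, 2, 4: successive powers of 2.
Position 7 falls in track A as its term 4, giving -64.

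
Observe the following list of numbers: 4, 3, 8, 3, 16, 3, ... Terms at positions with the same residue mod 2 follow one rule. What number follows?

32

Taking every 2nd term gives 2 separate tracks.
Track A: 4, 8, 16 — a geometric progression (common ratio 2).
Track B: 3, 3, 3 — always 3.
Term 7 comes from track A (its 4th entry): 32.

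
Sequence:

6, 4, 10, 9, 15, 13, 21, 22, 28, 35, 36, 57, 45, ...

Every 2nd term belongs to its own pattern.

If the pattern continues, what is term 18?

Positions 1, 3, 5, … form one subsequence and positions 2, 4, 6, … form another.
Stream A is 6, 10, 15, 21, 28, 36, 45, which is triangular numbers starting at T_3.
Stream B is 4, 9, 13, 22, 35, 57, which is a Fibonacci-like recurrence a_n = a_{n-1} + a_{n-2}.
Position 18 → stream B, term 9 = 241.

241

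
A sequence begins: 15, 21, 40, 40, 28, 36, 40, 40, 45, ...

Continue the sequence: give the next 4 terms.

Positions follow the repeating pattern AABB; grouping by letter gives 2 tracks.
Track A is 15, 21, 28, 36, 45, which is triangular numbers starting at T_5.
Track B is 40, 40, 40, 40, which is the constant sequence 40.
Term 10 comes from track A (its 6th entry): 55.
Term 11 comes from track B (its 5th entry): 40.
The 12th slot belongs to track B; its 6th term is 40.
Position 13 falls in track A as its term 7, giving 66.

55, 40, 40, 66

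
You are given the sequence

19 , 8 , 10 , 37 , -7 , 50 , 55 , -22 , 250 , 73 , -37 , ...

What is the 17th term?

Split by position mod 3 into 3 tracks.
Track A: 19, 37, 55, 73. Adding 18 each time.
Track B: 8, -7, -22, -37. Linear: a_n = 23 − 15·n.
Track C: 10, 50, 250. Multiplying by 5 each time.
Position 17 → track B, term 6 = -67.

-67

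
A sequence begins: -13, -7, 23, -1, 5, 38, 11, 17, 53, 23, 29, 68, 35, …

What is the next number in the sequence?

41

Reading positions in blocks of 3 reveals the pattern AAB — 2 tracks woven together.
Track A: -13, -7, -1, 5, 11, 17, 23, 29, 35. Adding 6 each time.
Track B: 23, 38, 53, 68. Linear: a_n = 8 + 15·n.
The 14th slot belongs to track A; its 10th term is 41.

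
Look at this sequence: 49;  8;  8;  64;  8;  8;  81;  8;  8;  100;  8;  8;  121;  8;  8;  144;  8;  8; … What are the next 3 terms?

Positions follow the repeating pattern ABB; grouping by letter gives 2 tracks.
Track A: 49, 64, 81, 100, 121, 144. Consecutive squares n² from n = 7.
Track B: 8, 8, 8, 8, 8, 8, 8, 8, 8, 8, 8, 8. Constant 8.
The 19th slot belongs to track A; its 7th term is 169.
The 20th slot belongs to track B; its 13th term is 8.
Position 21 → track B, term 14 = 8.

169, 8, 8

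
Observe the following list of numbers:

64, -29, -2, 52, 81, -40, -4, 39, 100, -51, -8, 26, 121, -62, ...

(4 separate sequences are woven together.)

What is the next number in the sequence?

-16

Split by position mod 4: positions 1, 5, 9, … form one track, and each other residue class forms its own.
Subsequence A is 64, 81, 100, 121, which is perfect squares starting at 8².
Subsequence B is -29, -40, -51, -62, which is linear: a_n = -18 − 11·n.
Subsequence C is -2, -4, -8, which is multiplying by 2 each time.
Subsequence D is 52, 39, 26, which is arithmetic with common difference −13.
Position 15 falls in subsequence C as its term 4, giving -16.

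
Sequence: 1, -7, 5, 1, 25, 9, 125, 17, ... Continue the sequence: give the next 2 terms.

Taking every 2nd term gives 2 separate tracks.
Track A: 1, 5, 25, 125 (powers of 5).
Track B: -7, 1, 9, 17 (linear: a_n = -15 + 8·n).
The 9th slot belongs to track A; its 5th term is 625.
Position 10 → track B, term 5 = 25.

625, 25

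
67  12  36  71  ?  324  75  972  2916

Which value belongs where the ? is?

Reading positions in blocks of 3 reveals the pattern ABB — 2 tracks woven together.
Subsequence A: 67, 71, 75 (arithmetic with common difference +4).
Subsequence B: 12, 36, ?, 324, 972, 2916 (geometric with ratio 3).
Filling subsequence B at index 3 by its rule yields 108.

108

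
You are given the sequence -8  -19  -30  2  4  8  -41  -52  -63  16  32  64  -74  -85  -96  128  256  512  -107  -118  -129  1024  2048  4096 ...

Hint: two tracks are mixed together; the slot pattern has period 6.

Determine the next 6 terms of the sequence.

-140, -151, -162, 8192, 16384, 32768

Reading positions in blocks of 6 reveals the pattern AAABBB — 2 tracks woven together.
Track A: -8, -19, -30, -41, -52, -63, -74, -85, -96, -107, -118, -129 (arithmetic with common difference −11).
Track B: 2, 4, 8, 16, 32, 64, 128, 256, 512, 1024, 2048, 4096 (successive powers of 2).
The 25th slot belongs to track A; its 13th term is -140.
The 26th slot belongs to track A; its 14th term is -151.
Position 27 falls in track A as its term 15, giving -162.
Position 28 → track B, term 13 = 8192.
Position 29 falls in track B as its term 14, giving 16384.
Position 30 → track B, term 15 = 32768.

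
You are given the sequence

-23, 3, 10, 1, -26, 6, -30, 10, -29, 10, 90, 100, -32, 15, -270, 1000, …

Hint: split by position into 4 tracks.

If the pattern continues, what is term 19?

810

Taking every 4th term gives 4 separate tracks.
Subsequence A = -23, -26, -29, -32: arithmetic with common difference −3.
Subsequence B = 3, 6, 10, 15: the triangular numbers T_2, T_3, ….
Subsequence C = 10, -30, 90, -270: geometric with ratio -3.
Subsequence D = 1, 10, 100, 1000: successive powers of 10.
Position 19 falls in subsequence C as its term 5, giving 810.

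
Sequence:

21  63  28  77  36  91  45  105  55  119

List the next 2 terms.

The terms cycle through 2 interleaved subsequences.
Subsequence A: 21, 28, 36, 45, 55 (the triangular numbers T_6, T_7, …).
Subsequence B: 63, 77, 91, 105, 119 (arithmetic, step +14).
Position 11 falls in subsequence A as its term 6, giving 66.
Term 12 comes from subsequence B (its 6th entry): 133.

66, 133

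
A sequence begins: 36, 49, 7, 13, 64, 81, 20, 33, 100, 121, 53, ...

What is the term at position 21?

256

Positions follow the repeating pattern AABB; grouping by letter gives 2 tracks.
Track A: 36, 49, 64, 81, 100, 121 (the squares 6², 7², 8², …).
Track B: 7, 13, 20, 33, 53 (each term equals the sum of the previous two).
Position 21 falls in track A as its term 11, giving 256.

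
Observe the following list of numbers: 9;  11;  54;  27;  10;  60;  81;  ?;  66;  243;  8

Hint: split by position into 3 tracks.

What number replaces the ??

Read the sequence 3 terms at a time; column i is its own pattern.
Subsequence A = 9, 27, 81, 243: powers 3^2, 3^3, 3^4, ….
Subsequence B = 11, 10, ?, 8: linear: a_n = 12 − n.
Subsequence C = 54, 60, 66: arithmetic with common difference +6.
Filling subsequence B at index 3 by its rule yields 9.

9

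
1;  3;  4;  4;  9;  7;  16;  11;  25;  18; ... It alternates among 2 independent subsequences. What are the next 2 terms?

36, 29

The terms cycle through 2 interleaved subsequences.
Stream A: 1, 4, 9, 16, 25 — the squares 1², 2², 3², ….
Stream B: 3, 4, 7, 11, 18 — each term equals the sum of the previous two.
Position 11 falls in stream A as its term 6, giving 36.
Term 12 comes from stream B (its 6th entry): 29.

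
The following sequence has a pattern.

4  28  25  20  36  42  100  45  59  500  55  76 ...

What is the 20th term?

91

Taking every 3rd term gives 3 separate tracks.
Subsequence A: 4, 20, 100, 500. A geometric progression (common ratio 5).
Subsequence B: 28, 36, 45, 55. The triangular numbers T_7, T_8, ….
Subsequence C: 25, 42, 59, 76. Arithmetic, step +17.
Position 20 → subsequence B, term 7 = 91.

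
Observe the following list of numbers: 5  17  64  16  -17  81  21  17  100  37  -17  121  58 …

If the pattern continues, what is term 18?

Read the sequence 3 terms at a time; column i is its own pattern.
Track A: 5, 16, 21, 37, 58 — a Fibonacci-like recurrence a_n = a_{n-1} + a_{n-2}.
Track B: 17, -17, 17, -17 — the oscillation 17·(−1)^(n+1).
Track C: 64, 81, 100, 121 — consecutive squares n² from n = 8.
Position 18 → track C, term 6 = 169.

169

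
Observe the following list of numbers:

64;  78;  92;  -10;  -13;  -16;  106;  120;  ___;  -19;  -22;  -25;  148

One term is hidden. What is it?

Reading positions in blocks of 6 reveals the pattern AAABBB — 2 tracks woven together.
Stream A: 64, 78, 92, 106, 120, ?, 148 (arithmetic with common difference +14).
Stream B: -10, -13, -16, -19, -22, -25 (linear: a_n = -7 − 3·n).
So the missing entry in stream A is 134.

134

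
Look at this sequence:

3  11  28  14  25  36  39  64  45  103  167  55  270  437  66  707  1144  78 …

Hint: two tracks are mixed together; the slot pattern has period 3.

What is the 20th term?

Reading positions in blocks of 3 reveals the pattern AAB — 2 tracks woven together.
Track A = 3, 11, 14, 25, 39, 64, 103, 167, 270, 437, 707, 1144: a Fibonacci-like recurrence a_n = a_{n-1} + a_{n-2}.
Track B = 28, 36, 45, 55, 66, 78: triangular numbers n(n+1)/2 for n = 7, 8, ….
The 20th slot belongs to track A; its 14th term is 2995.

2995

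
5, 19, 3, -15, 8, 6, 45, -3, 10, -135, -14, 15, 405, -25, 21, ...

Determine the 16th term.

Split by position mod 3: positions 1, 4, 7, … form one track, and each other residue class forms its own.
Subsequence A = 5, -15, 45, -135, 405: geometric with ratio -3.
Subsequence B = 19, 8, -3, -14, -25: subtracting 11 each time.
Subsequence C = 3, 6, 10, 15, 21: the triangular numbers T_2, T_3, ….
The 16th slot belongs to subsequence A; its 6th term is -1215.

-1215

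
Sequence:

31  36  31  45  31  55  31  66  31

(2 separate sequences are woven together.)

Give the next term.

78

Odd-indexed and even-indexed terms follow separate rules.
Track A: 31, 31, 31, 31, 31 (constant 31).
Track B: 36, 45, 55, 66 (triangular numbers n(n+1)/2 for n = 8, 9, …).
The 10th slot belongs to track B; its 5th term is 78.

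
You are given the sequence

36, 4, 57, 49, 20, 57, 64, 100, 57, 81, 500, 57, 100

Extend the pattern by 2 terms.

Split by position mod 3: positions 1, 4, 7, … form one track, and each other residue class forms its own.
Subsequence A: 36, 49, 64, 81, 100 (perfect squares starting at 6²).
Subsequence B: 4, 20, 100, 500 (geometric, ×5 each step).
Subsequence C: 57, 57, 57, 57 (the constant sequence 57).
Term 14 comes from subsequence B (its 5th entry): 2500.
Position 15 → subsequence C, term 5 = 57.

2500, 57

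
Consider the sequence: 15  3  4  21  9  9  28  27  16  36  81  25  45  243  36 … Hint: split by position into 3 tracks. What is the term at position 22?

Read the sequence 3 terms at a time; column i is its own pattern.
Subsequence A: 15, 21, 28, 36, 45 (the triangular numbers T_5, T_6, …).
Subsequence B: 3, 9, 27, 81, 243 (powers of 3).
Subsequence C: 4, 9, 16, 25, 36 (consecutive squares n² from n = 2).
The 22nd slot belongs to subsequence A; its 8th term is 78.

78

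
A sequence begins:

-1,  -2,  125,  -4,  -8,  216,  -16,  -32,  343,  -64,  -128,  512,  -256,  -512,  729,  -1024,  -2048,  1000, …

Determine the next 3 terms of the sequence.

-4096, -8192, 1331

Reading positions in blocks of 3 reveals the pattern AAB — 2 tracks woven together.
Stream A: -1, -2, -4, -8, -16, -32, -64, -128, -256, -512, -1024, -2048 (geometric with ratio 2).
Stream B: 125, 216, 343, 512, 729, 1000 (the cubes 5³, 6³, 7³, …).
The 19th slot belongs to stream A; its 13th term is -4096.
Term 20 comes from stream A (its 14th entry): -8192.
The 21st slot belongs to stream B; its 7th term is 1331.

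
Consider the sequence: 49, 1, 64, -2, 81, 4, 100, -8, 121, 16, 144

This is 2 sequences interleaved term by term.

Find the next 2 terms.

Split by position mod 2 into 2 tracks.
Track A: 49, 64, 81, 100, 121, 144. Perfect squares starting at 7².
Track B: 1, -2, 4, -8, 16. Geometric, ×-2 each step.
The 12th slot belongs to track B; its 6th term is -32.
Position 13 falls in track A as its term 7, giving 169.

-32, 169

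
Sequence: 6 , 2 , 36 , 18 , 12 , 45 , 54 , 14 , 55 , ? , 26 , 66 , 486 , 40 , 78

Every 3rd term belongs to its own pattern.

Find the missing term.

162

Read the sequence 3 terms at a time; column i is its own pattern.
Stream A: 6, 18, 54, ?, 486 (a geometric progression (common ratio 3)).
Stream B: 2, 12, 14, 26, 40 (a Fibonacci-like recurrence a_n = a_{n-1} + a_{n-2}).
Stream C: 36, 45, 55, 66, 78 (the triangular numbers T_8, T_9, …).
Stream A's pattern makes the blank 162.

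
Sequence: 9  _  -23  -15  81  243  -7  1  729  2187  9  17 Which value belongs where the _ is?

Reading positions in blocks of 4 reveals the pattern AABB — 2 tracks woven together.
Subsequence A: 9, ?, 81, 243, 729, 2187. Geometric with ratio 3.
Subsequence B: -23, -15, -7, 1, 9, 17. Arithmetic, step +8.
The gap is subsequence A's term 2; the rule gives 27.

27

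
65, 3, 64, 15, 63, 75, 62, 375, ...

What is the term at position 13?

59

Odd-indexed and even-indexed terms follow separate rules.
Subsequence A: 65, 64, 63, 62 (linear: a_n = 66 − n).
Subsequence B: 3, 15, 75, 375 (geometric with ratio 5).
Position 13 falls in subsequence A as its term 7, giving 59.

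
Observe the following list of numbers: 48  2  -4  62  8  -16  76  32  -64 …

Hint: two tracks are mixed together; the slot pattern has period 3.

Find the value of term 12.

-256

Reading positions in blocks of 3 reveals the pattern ABB — 2 tracks woven together.
Stream A is 48, 62, 76, which is arithmetic, step +14.
Stream B is 2, -4, 8, -16, 32, -64, which is geometric, ×-2 each step.
Position 12 → stream B, term 8 = -256.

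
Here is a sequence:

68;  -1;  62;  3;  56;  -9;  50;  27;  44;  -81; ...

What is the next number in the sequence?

Split by position mod 2 into 2 tracks.
Track A = 68, 62, 56, 50, 44: arithmetic, step −6.
Track B = -1, 3, -9, 27, -81: multiplying by -3 each time.
Term 11 comes from track A (its 6th entry): 38.

38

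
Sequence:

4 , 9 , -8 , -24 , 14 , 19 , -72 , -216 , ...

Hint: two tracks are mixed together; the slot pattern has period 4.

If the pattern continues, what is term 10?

29

The slot pattern repeats as AABB (period 4), so there are 2 interleaved tracks.
Subsequence A: 4, 9, 14, 19 (linear: a_n = -1 + 5·n).
Subsequence B: -8, -24, -72, -216 (geometric with ratio 3).
Term 10 comes from subsequence A (its 6th entry): 29.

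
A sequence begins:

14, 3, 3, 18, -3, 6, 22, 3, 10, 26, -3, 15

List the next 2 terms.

30, 3

The terms cycle through 3 interleaved subsequences.
Subsequence A: 14, 18, 22, 26. Linear: a_n = 10 + 4·n.
Subsequence B: 3, -3, 3, -3. Alternating ±3.
Subsequence C: 3, 6, 10, 15. Triangular numbers n(n+1)/2 for n = 2, 3, ….
Position 13 → subsequence A, term 5 = 30.
Position 14 falls in subsequence B as its term 5, giving 3.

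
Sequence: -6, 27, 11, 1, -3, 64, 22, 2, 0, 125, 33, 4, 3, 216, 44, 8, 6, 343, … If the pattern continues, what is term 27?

Taking every 4th term gives 4 separate tracks.
Track A = -6, -3, 0, 3, 6: linear: a_n = -9 + 3·n.
Track B = 27, 64, 125, 216, 343: consecutive cubes n³ from n = 3.
Track C = 11, 22, 33, 44: linear: a_n = 11·n.
Track D = 1, 2, 4, 8: powers 2^0, 2^1, 2^2, ….
Term 27 comes from track C (its 7th entry): 77.

77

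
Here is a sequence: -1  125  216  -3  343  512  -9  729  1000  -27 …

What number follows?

Reading positions in blocks of 3 reveals the pattern ABB — 2 tracks woven together.
Track A: -1, -3, -9, -27 — multiplying by 3 each time.
Track B: 125, 216, 343, 512, 729, 1000 — consecutive cubes n³ from n = 5.
Position 11 → track B, term 7 = 1331.

1331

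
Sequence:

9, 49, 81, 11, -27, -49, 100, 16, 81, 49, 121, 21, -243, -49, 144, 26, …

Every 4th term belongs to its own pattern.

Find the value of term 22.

Read the sequence 4 terms at a time; column i is its own pattern.
Stream A: 9, -27, 81, -243 — geometric with ratio -3.
Stream B: 49, -49, 49, -49 — oscillating between 49 and -49.
Stream C: 81, 100, 121, 144 — consecutive squares n² from n = 9.
Stream D: 11, 16, 21, 26 — arithmetic, step +5.
Term 22 comes from stream B (its 6th entry): -49.

-49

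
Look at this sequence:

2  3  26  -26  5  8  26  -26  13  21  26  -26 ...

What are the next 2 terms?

34, 55

Reading positions in blocks of 4 reveals the pattern AABB — 2 tracks woven together.
Stream A = 2, 3, 5, 8, 13, 21: Fibonacci-style (each term is the sum of the two before it).
Stream B = 26, -26, 26, -26, 26, -26: oscillating between 26 and -26.
Position 13 → stream A, term 7 = 34.
Position 14 → stream A, term 8 = 55.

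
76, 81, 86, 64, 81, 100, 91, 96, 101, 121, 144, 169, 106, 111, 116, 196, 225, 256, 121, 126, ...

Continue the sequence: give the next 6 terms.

Reading positions in blocks of 6 reveals the pattern AAABBB — 2 tracks woven together.
Subsequence A is 76, 81, 86, 91, 96, 101, 106, 111, 116, 121, 126, which is linear: a_n = 71 + 5·n.
Subsequence B is 64, 81, 100, 121, 144, 169, 196, 225, 256, which is consecutive squares n² from n = 8.
Term 21 comes from subsequence A (its 12th entry): 131.
Term 22 comes from subsequence B (its 10th entry): 289.
Position 23 → subsequence B, term 11 = 324.
Position 24 falls in subsequence B as its term 12, giving 361.
Position 25 falls in subsequence A as its term 13, giving 136.
Term 26 comes from subsequence A (its 14th entry): 141.

131, 289, 324, 361, 136, 141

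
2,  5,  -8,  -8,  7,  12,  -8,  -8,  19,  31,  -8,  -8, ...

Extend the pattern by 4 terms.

Positions follow the repeating pattern AABB; grouping by letter gives 2 tracks.
Track A: 2, 5, 7, 12, 19, 31. Fibonacci-style (each term is the sum of the two before it).
Track B: -8, -8, -8, -8, -8, -8. Always -8.
Term 13 comes from track A (its 7th entry): 50.
Position 14 → track A, term 8 = 81.
Position 15 falls in track B as its term 7, giving -8.
The 16th slot belongs to track B; its 8th term is -8.

50, 81, -8, -8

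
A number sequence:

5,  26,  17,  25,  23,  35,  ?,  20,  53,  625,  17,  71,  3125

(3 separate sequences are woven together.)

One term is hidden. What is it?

125

Taking every 3rd term gives 3 separate tracks.
Subsequence A: 5, 25, ?, 625, 3125. Powers 5^1, 5^2, 5^3, ….
Subsequence B: 26, 23, 20, 17. Subtracting 3 each time.
Subsequence C: 17, 35, 53, 71. Arithmetic, step +18.
Subsequence A's pattern makes the blank 125.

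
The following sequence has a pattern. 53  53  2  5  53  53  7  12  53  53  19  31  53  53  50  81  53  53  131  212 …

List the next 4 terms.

53, 53, 343, 555

Positions follow the repeating pattern AABB; grouping by letter gives 2 tracks.
Track A = 53, 53, 53, 53, 53, 53, 53, 53, 53, 53: the constant sequence 53.
Track B = 2, 5, 7, 12, 19, 31, 50, 81, 131, 212: each term equals the sum of the previous two.
The 21st slot belongs to track A; its 11th term is 53.
Term 22 comes from track A (its 12th entry): 53.
The 23rd slot belongs to track B; its 11th term is 343.
The 24th slot belongs to track B; its 12th term is 555.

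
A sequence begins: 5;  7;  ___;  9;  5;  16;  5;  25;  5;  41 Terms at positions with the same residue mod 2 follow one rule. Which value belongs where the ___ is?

5

Odd-indexed and even-indexed terms follow separate rules.
Subsequence A: 5, ?, 5, 5, 5 — the constant sequence 5.
Subsequence B: 7, 9, 16, 25, 41 — a Fibonacci-like recurrence a_n = a_{n-1} + a_{n-2}.
Subsequence A's pattern makes the blank 5.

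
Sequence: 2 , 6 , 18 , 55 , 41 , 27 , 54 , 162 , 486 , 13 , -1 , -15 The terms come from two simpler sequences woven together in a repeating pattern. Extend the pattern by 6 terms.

Reading positions in blocks of 6 reveals the pattern AAABBB — 2 tracks woven together.
Stream A: 2, 6, 18, 54, 162, 486 (geometric with ratio 3).
Stream B: 55, 41, 27, 13, -1, -15 (arithmetic with common difference −14).
Position 13 falls in stream A as its term 7, giving 1458.
Position 14 falls in stream A as its term 8, giving 4374.
Position 15 → stream A, term 9 = 13122.
Position 16 falls in stream B as its term 7, giving -29.
Position 17 → stream B, term 8 = -43.
Term 18 comes from stream B (its 9th entry): -57.

1458, 4374, 13122, -29, -43, -57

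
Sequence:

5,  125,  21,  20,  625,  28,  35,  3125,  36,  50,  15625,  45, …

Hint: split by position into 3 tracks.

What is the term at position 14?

78125

Read the sequence 3 terms at a time; column i is its own pattern.
Track A = 5, 20, 35, 50: linear: a_n = -10 + 15·n.
Track B = 125, 625, 3125, 15625: powers 5^3, 5^4, 5^5, ….
Track C = 21, 28, 36, 45: triangular numbers n(n+1)/2 for n = 6, 7, ….
The 14th slot belongs to track B; its 5th term is 78125.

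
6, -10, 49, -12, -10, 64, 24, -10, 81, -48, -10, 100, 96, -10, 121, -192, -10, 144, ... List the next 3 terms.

384, -10, 169

The terms cycle through 3 interleaved subsequences.
Track A is 6, -12, 24, -48, 96, -192, which is geometric, ×-2 each step.
Track B is -10, -10, -10, -10, -10, -10, which is constant -10.
Track C is 49, 64, 81, 100, 121, 144, which is the squares 7², 8², 9², ….
Term 19 comes from track A (its 7th entry): 384.
The 20th slot belongs to track B; its 7th term is -10.
Position 21 falls in track C as its term 7, giving 169.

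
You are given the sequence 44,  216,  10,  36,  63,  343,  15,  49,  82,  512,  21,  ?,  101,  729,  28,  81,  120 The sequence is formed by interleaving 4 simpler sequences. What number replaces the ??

64

Split by position mod 4 into 4 tracks.
Subsequence A = 44, 63, 82, 101, 120: adding 19 each time.
Subsequence B = 216, 343, 512, 729: the cubes 6³, 7³, 8³, ….
Subsequence C = 10, 15, 21, 28: the triangular numbers T_4, T_5, ….
Subsequence D = 36, 49, ?, 81: the squares 6², 7², 8², ….
Subsequence D's pattern makes the blank 64.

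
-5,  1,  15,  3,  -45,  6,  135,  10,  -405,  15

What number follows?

1215

The terms cycle through 2 interleaved subsequences.
Track A is -5, 15, -45, 135, -405, which is a geometric progression (common ratio -3).
Track B is 1, 3, 6, 10, 15, which is triangular numbers starting at T_1.
Position 11 falls in track A as its term 6, giving 1215.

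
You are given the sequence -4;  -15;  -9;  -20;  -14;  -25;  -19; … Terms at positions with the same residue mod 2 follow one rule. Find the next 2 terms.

-30, -24

Odd-indexed and even-indexed terms follow separate rules.
Track A is -4, -9, -14, -19, which is arithmetic with common difference −5.
Track B is -15, -20, -25, which is arithmetic with common difference −5.
The 8th slot belongs to track B; its 4th term is -30.
Position 9 falls in track A as its term 5, giving -24.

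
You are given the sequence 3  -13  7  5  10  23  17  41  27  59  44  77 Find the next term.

71

Taking every 2nd term gives 2 separate tracks.
Stream A: 3, 7, 10, 17, 27, 44. Each term equals the sum of the previous two.
Stream B: -13, 5, 23, 41, 59, 77. Arithmetic, step +18.
Term 13 comes from stream A (its 7th entry): 71.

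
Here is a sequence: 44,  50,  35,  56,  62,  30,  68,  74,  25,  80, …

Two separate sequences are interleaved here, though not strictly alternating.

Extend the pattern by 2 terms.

Positions follow the repeating pattern AAB; grouping by letter gives 2 tracks.
Track A: 44, 50, 56, 62, 68, 74, 80 — adding 6 each time.
Track B: 35, 30, 25 — linear: a_n = 40 − 5·n.
Position 11 falls in track A as its term 8, giving 86.
Position 12 → track B, term 4 = 20.

86, 20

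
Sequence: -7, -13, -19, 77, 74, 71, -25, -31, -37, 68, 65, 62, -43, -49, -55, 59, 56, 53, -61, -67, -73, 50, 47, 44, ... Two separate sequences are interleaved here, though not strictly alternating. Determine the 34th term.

Positions follow the repeating pattern AAABBB; grouping by letter gives 2 tracks.
Track A = -7, -13, -19, -25, -31, -37, -43, -49, -55, -61, -67, -73: arithmetic, step −6.
Track B = 77, 74, 71, 68, 65, 62, 59, 56, 53, 50, 47, 44: arithmetic, step −3.
Position 34 falls in track B as its term 16, giving 32.

32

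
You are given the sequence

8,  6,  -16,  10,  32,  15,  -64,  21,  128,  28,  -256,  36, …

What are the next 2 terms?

The terms cycle through 2 interleaved subsequences.
Track A: 8, -16, 32, -64, 128, -256 (geometric with ratio -2).
Track B: 6, 10, 15, 21, 28, 36 (the triangular numbers T_3, T_4, …).
Position 13 falls in track A as its term 7, giving 512.
Term 14 comes from track B (its 7th entry): 45.

512, 45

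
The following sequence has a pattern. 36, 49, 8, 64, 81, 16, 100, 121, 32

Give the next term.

144

Positions follow the repeating pattern AAB; grouping by letter gives 2 tracks.
Subsequence A is 36, 49, 64, 81, 100, 121, which is perfect squares starting at 6².
Subsequence B is 8, 16, 32, which is successive powers of 2.
Position 10 falls in subsequence A as its term 7, giving 144.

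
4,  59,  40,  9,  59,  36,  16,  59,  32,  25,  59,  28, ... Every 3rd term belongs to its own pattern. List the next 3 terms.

Split by position mod 3 into 3 tracks.
Subsequence A: 4, 9, 16, 25. Consecutive squares n² from n = 2.
Subsequence B: 59, 59, 59, 59. Always 59.
Subsequence C: 40, 36, 32, 28. Linear: a_n = 44 − 4·n.
Term 13 comes from subsequence A (its 5th entry): 36.
Position 14 falls in subsequence B as its term 5, giving 59.
Position 15 → subsequence C, term 5 = 24.

36, 59, 24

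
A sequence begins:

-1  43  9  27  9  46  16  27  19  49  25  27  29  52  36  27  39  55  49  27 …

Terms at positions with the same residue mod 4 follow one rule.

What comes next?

Taking every 4th term gives 4 separate tracks.
Track A is -1, 9, 19, 29, 39, which is adding 10 each time.
Track B is 43, 46, 49, 52, 55, which is arithmetic with common difference +3.
Track C is 9, 16, 25, 36, 49, which is the squares 3², 4², 5², ….
Track D is 27, 27, 27, 27, 27, which is the constant sequence 27.
Position 21 → track A, term 6 = 49.

49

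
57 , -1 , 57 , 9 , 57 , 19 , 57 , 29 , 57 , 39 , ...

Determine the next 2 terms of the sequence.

57, 49

Positions 1, 3, 5, … form one subsequence and positions 2, 4, 6, … form another.
Track A = 57, 57, 57, 57, 57: the constant sequence 57.
Track B = -1, 9, 19, 29, 39: linear: a_n = -11 + 10·n.
Term 11 comes from track A (its 6th entry): 57.
Term 12 comes from track B (its 6th entry): 49.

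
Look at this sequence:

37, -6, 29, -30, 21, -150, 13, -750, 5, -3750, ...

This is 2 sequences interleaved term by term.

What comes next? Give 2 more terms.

-3, -18750

Split by position mod 2 into 2 tracks.
Track A: 37, 29, 21, 13, 5. Arithmetic, step −8.
Track B: -6, -30, -150, -750, -3750. Geometric with ratio 5.
Position 11 → track A, term 6 = -3.
Position 12 falls in track B as its term 6, giving -18750.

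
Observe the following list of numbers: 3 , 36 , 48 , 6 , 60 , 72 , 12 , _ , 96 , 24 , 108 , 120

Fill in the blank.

The slot pattern repeats as ABB (period 3), so there are 2 interleaved tracks.
Stream A is 3, 6, 12, 24, which is geometric with ratio 2.
Stream B is 36, 48, 60, 72, ?, 96, 108, 120, which is arithmetic, step +12.
The gap is stream B's term 5; the rule gives 84.

84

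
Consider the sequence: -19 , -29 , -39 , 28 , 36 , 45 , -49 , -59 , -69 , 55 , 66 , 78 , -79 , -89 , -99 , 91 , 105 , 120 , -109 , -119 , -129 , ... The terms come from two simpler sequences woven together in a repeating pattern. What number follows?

136

Reading positions in blocks of 6 reveals the pattern AAABBB — 2 tracks woven together.
Stream A: -19, -29, -39, -49, -59, -69, -79, -89, -99, -109, -119, -129 — linear: a_n = -9 − 10·n.
Stream B: 28, 36, 45, 55, 66, 78, 91, 105, 120 — the triangular numbers T_7, T_8, ….
Position 22 → stream B, term 10 = 136.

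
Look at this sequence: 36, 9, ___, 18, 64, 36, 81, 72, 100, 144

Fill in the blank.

49

Split by position mod 2 into 2 tracks.
Track A is 36, ?, 64, 81, 100, which is perfect squares starting at 6².
Track B is 9, 18, 36, 72, 144, which is geometric with ratio 2.
Track A's pattern makes the blank 49.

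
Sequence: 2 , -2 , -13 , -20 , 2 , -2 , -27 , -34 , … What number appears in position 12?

-48

Positions follow the repeating pattern AABB; grouping by letter gives 2 tracks.
Subsequence A: 2, -2, 2, -2 — alternating ±2.
Subsequence B: -13, -20, -27, -34 — subtracting 7 each time.
Position 12 → subsequence B, term 6 = -48.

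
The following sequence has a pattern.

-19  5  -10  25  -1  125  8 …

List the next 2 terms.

Odd-indexed and even-indexed terms follow separate rules.
Subsequence A: -19, -10, -1, 8. Linear: a_n = -28 + 9·n.
Subsequence B: 5, 25, 125. Powers 5^1, 5^2, 5^3, ….
Position 8 → subsequence B, term 4 = 625.
Term 9 comes from subsequence A (its 5th entry): 17.

625, 17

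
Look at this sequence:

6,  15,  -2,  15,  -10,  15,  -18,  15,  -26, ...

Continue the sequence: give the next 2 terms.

15, -34

The terms cycle through 2 interleaved subsequences.
Subsequence A is 6, -2, -10, -18, -26, which is arithmetic with common difference −8.
Subsequence B is 15, 15, 15, 15, which is the constant sequence 15.
Term 10 comes from subsequence B (its 5th entry): 15.
Position 11 → subsequence A, term 6 = -34.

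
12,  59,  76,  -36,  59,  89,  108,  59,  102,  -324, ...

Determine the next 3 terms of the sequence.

Split by position mod 3 into 3 tracks.
Subsequence A: 12, -36, 108, -324. Geometric with ratio -3.
Subsequence B: 59, 59, 59. Always 59.
Subsequence C: 76, 89, 102. Linear: a_n = 63 + 13·n.
Position 11 → subsequence B, term 4 = 59.
Position 12 → subsequence C, term 4 = 115.
The 13th slot belongs to subsequence A; its 5th term is 972.

59, 115, 972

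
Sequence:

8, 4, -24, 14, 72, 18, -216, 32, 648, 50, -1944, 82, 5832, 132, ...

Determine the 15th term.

Odd-indexed and even-indexed terms follow separate rules.
Track A: 8, -24, 72, -216, 648, -1944, 5832 (multiplying by -3 each time).
Track B: 4, 14, 18, 32, 50, 82, 132 (Fibonacci-style (each term is the sum of the two before it)).
The 15th slot belongs to track A; its 8th term is -17496.

-17496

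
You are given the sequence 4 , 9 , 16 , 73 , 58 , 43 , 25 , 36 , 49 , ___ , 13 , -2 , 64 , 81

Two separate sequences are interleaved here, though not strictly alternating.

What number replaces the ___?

The slot pattern repeats as AAABBB (period 6), so there are 2 interleaved tracks.
Track A: 4, 9, 16, 25, 36, 49, 64, 81 (the squares 2², 3², 4², …).
Track B: 73, 58, 43, ?, 13, -2 (arithmetic, step −15).
The gap is track B's term 4; the rule gives 28.

28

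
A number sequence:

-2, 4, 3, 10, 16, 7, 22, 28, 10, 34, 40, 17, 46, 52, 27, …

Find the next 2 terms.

58, 64

Reading positions in blocks of 3 reveals the pattern AAB — 2 tracks woven together.
Subsequence A = -2, 4, 10, 16, 22, 28, 34, 40, 46, 52: arithmetic with common difference +6.
Subsequence B = 3, 7, 10, 17, 27: a Fibonacci-like recurrence a_n = a_{n-1} + a_{n-2}.
Position 16 falls in subsequence A as its term 11, giving 58.
Position 17 → subsequence A, term 12 = 64.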